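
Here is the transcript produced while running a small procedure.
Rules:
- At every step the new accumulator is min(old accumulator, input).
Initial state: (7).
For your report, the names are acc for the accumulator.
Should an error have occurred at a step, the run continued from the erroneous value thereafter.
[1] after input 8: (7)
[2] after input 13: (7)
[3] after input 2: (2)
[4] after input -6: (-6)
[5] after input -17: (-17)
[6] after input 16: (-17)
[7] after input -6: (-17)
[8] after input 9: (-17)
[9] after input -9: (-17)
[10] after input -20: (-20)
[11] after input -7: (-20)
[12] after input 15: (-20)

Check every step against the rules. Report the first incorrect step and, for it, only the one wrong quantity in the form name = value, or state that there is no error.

no error

1. acc = min(7, 8) = 7 (agrees with the transcript)
2. acc = min(7, 13) = 7 (exactly as logged)
3. acc = min(7, 2) = 2 (no discrepancy)
4. acc = min(2, -6) = -6 (exactly as logged)
5. acc = min(-6, -17) = -17 (no discrepancy)
6. acc = min(-17, 16) = -17 (verified)
7. acc = min(-17, -6) = -17 (confirmed correct)
8. acc = min(-17, 9) = -17 (checks out)
9. acc = min(-17, -9) = -17 (confirmed correct)
10. acc = min(-17, -20) = -20 (verified)
11. acc = min(-20, -7) = -20 (exactly as logged)
12. acc = min(-20, 15) = -20 (same as recorded)
No step deviates from the rules.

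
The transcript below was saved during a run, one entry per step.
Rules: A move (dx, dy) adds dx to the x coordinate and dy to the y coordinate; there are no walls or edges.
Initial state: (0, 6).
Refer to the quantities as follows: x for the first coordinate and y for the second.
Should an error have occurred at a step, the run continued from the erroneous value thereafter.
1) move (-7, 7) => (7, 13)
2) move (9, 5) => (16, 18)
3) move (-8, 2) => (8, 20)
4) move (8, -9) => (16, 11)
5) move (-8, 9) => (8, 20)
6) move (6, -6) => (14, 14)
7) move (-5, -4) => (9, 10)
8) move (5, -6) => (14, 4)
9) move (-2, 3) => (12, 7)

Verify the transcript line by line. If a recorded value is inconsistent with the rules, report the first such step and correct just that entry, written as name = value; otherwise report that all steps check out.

Recomputing the run from the initial state:
step 1: x = -7, y = 13
step 2: x = 2, y = 18
step 3: x = -6, y = 20
step 4: x = 2, y = 11
step 5: x = -6, y = 20
step 6: x = 0, y = 14
step 7: x = -5, y = 10
step 8: x = 0, y = 4
step 9: x = -2, y = 7
The first disagreement with the transcript is at step 1, where the value should be x = -7.

step 1, x = -7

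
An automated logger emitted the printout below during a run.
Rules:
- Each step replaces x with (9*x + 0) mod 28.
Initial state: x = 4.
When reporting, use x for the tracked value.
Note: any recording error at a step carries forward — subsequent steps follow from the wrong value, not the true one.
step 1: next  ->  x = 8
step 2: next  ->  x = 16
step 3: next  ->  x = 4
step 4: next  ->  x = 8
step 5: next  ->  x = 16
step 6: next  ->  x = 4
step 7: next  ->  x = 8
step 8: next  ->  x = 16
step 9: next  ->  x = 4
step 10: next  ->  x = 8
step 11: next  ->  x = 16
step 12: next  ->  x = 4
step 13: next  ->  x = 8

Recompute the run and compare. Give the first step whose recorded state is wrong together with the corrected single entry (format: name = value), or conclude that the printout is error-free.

no error

Step 1: x = (9*4 + 0) mod 28 = 8 — agrees with the printout.
Step 2: x = (9*8 + 0) mod 28 = 16 — verified.
Step 3: x = (9*16 + 0) mod 28 = 4 — no discrepancy.
Step 4: x = (9*4 + 0) mod 28 = 8 — exactly as logged.
Step 5: x = (9*8 + 0) mod 28 = 16 — in agreement.
Step 6: x = (9*16 + 0) mod 28 = 4 — verified.
Step 7: x = (9*4 + 0) mod 28 = 8 — checks out.
Step 8: x = (9*8 + 0) mod 28 = 16 — exactly as logged.
Step 9: x = (9*16 + 0) mod 28 = 4 — agrees with the printout.
Step 10: x = (9*4 + 0) mod 28 = 8 — same as recorded.
Step 11: x = (9*8 + 0) mod 28 = 16 — confirmed correct.
Step 12: x = (9*16 + 0) mod 28 = 4 — agrees with the printout.
Step 13: x = (9*4 + 0) mod 28 = 8 — checks out.
All steps check out; nothing to correct.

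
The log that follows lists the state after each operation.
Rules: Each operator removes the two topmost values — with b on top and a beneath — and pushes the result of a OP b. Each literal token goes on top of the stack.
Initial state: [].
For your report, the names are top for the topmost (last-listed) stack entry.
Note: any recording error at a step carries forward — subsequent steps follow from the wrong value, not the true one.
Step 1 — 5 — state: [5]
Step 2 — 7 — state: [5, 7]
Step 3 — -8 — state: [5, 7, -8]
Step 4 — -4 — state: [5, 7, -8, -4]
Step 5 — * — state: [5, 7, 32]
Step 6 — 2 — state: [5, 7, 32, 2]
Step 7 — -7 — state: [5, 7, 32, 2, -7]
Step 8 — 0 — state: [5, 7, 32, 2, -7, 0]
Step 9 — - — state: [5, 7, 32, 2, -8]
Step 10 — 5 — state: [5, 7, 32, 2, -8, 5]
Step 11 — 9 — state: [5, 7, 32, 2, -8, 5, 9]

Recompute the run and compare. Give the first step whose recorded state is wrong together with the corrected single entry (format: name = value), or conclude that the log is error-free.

Recomputing the run from the initial state:
step 1: [5]
step 2: [5, 7]
step 3: [5, 7, -8]
step 4: [5, 7, -8, -4]
step 5: [5, 7, 32]
step 6: [5, 7, 32, 2]
step 7: [5, 7, 32, 2, -7]
step 8: [5, 7, 32, 2, -7, 0]
step 9: [5, 7, 32, 2, -7]
step 10: [5, 7, 32, 2, -7, 5]
step 11: [5, 7, 32, 2, -7, 5, 9]
The first disagreement with the log is at step 9, where the value should be top = -7.

step 9, top = -7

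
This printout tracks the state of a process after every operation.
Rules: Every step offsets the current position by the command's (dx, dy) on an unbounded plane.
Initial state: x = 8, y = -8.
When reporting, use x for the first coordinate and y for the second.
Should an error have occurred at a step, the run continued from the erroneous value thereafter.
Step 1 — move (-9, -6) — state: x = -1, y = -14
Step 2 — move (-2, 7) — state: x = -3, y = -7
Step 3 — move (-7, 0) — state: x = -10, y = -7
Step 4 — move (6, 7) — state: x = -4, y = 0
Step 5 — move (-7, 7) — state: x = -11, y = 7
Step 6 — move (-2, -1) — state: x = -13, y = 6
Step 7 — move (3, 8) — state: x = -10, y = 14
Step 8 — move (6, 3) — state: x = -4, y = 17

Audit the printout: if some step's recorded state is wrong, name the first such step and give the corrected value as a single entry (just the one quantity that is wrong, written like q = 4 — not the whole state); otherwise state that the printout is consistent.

no error

Recomputing the run from the initial state:
step 1: x = -1, y = -14
step 2: x = -3, y = -7
step 3: x = -10, y = -7
step 4: x = -4, y = 0
step 5: x = -11, y = 7
step 6: x = -13, y = 6
step 7: x = -10, y = 14
step 8: x = -4, y = 17
This matches the printout at every step.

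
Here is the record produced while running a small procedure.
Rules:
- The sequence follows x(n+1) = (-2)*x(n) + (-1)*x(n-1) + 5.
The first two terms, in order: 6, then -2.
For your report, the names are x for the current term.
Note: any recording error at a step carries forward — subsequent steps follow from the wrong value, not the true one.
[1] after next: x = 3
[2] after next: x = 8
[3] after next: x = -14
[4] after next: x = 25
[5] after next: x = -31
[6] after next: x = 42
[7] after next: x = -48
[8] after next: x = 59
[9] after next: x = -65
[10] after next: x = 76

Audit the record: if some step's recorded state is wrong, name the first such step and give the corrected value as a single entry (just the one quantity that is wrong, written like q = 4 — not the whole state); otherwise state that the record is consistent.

Recomputing the run from the initial state:
step 1: x = 3
step 2: x = 1
step 3: x = 0
step 4: x = 4
step 5: x = -3
step 6: x = 7
step 7: x = -6
step 8: x = 10
step 9: x = -9
step 10: x = 13
The first disagreement with the record is at step 2, where the value should be x = 1.

step 2, x = 1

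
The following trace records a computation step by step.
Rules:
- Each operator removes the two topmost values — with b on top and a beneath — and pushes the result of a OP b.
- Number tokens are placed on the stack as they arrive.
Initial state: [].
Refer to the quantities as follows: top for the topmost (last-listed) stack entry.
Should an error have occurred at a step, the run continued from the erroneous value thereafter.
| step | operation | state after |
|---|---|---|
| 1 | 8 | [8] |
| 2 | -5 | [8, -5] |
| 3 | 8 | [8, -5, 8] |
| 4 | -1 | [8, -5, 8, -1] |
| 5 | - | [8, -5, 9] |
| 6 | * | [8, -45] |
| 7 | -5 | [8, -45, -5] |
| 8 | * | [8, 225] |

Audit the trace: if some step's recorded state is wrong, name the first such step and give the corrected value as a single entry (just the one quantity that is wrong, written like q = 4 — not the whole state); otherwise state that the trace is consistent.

Step 1: push 8: top = 8 — agrees with the trace.
Step 2: push -5: top = -5 — exactly as logged.
Step 3: push 8: top = 8 — matches.
Step 4: push -1: top = -1 — consistent with the trace.
Step 5: 8 - -1 = 9 — consistent with the trace.
Step 6: -5 * 9 = -45 — in agreement.
Step 7: push -5: top = -5 — verified.
Step 8: -45 * -5 = 225 — verified.
Nothing is out of place; the run is error-free.

no error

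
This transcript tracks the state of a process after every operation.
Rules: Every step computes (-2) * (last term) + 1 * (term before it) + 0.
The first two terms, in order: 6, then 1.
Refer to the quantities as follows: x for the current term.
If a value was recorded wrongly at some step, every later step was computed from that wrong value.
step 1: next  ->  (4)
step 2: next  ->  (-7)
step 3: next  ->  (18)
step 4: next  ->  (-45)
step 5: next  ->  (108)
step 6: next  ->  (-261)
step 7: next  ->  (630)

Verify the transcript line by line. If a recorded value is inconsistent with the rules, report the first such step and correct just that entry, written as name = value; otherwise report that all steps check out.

Step 1: x = -2*(1) + (1)*(6) + (0) = 4 — consistent with the transcript.
Step 2: x = -2*(4) + (1)*(1) + (0) = -7 — no discrepancy.
Step 3: x = -2*(-7) + (1)*(4) + (0) = 18 — consistent with the transcript.
Step 4: x = -2*(18) + (1)*(-7) + (0) = -43 — the recorded entry deviates here.
The earliest wrong entry is at step 4: it should read x = -43.

step 4, x = -43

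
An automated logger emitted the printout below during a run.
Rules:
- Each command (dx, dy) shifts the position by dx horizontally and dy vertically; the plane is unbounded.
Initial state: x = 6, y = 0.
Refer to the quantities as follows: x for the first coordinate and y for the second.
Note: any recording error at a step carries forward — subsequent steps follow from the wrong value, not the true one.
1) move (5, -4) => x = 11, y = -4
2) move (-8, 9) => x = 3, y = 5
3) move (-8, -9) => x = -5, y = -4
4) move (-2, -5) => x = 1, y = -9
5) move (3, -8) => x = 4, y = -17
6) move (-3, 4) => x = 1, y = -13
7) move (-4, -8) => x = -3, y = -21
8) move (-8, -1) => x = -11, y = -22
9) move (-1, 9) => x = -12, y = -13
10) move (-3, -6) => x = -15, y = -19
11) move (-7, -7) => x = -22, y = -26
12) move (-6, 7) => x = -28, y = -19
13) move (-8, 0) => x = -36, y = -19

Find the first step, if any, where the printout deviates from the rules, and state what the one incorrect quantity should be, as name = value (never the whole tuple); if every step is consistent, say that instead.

step 1: x = 6 + (5) = 11, y = 0 + (-4) = -4 -> matches
step 2: x = 11 + (-8) = 3, y = -4 + (9) = 5 -> no discrepancy
step 3: x = 3 + (-8) = -5, y = 5 + (-9) = -4 -> checks out
step 4: x = -5 + (-2) = -7, y = -4 + (-5) = -9 -> the printout has a different value
So the first discrepancy is step 4, where the right value is x = -7.

step 4, x = -7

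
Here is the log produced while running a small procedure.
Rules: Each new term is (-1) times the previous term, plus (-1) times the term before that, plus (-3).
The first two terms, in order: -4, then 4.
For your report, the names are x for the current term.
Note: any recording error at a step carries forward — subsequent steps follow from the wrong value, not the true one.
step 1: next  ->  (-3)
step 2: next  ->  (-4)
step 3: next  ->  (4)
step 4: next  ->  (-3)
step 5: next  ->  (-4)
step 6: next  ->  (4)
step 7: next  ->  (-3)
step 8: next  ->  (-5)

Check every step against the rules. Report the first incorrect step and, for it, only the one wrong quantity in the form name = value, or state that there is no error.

step 8, x = -4

Recomputing the run from the initial state:
step 1: x = -3
step 2: x = -4
step 3: x = 4
step 4: x = -3
step 5: x = -4
step 6: x = 4
step 7: x = -3
step 8: x = -4
The first disagreement with the log is at step 8, where the value should be x = -4.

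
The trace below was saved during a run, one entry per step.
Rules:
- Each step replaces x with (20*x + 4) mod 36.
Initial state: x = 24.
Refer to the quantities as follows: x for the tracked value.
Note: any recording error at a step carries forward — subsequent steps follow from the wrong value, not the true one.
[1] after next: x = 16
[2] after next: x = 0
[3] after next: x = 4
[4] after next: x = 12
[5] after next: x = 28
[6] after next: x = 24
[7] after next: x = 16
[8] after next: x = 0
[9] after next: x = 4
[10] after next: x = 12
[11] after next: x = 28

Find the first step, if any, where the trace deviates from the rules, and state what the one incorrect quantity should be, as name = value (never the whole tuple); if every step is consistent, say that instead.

no error

step 1: x = (20*24 + 4) mod 36 = 16 -> verified
step 2: x = (20*16 + 4) mod 36 = 0 -> exactly as logged
step 3: x = (20*0 + 4) mod 36 = 4 -> same as recorded
step 4: x = (20*4 + 4) mod 36 = 12 -> checks out
step 5: x = (20*12 + 4) mod 36 = 28 -> agrees with the trace
step 6: x = (20*28 + 4) mod 36 = 24 -> same as recorded
step 7: x = (20*24 + 4) mod 36 = 16 -> verified
step 8: x = (20*16 + 4) mod 36 = 0 -> checks out
step 9: x = (20*0 + 4) mod 36 = 4 -> in agreement
step 10: x = (20*4 + 4) mod 36 = 12 -> in agreement
step 11: x = (20*12 + 4) mod 36 = 28 -> matches
All steps check out; nothing to correct.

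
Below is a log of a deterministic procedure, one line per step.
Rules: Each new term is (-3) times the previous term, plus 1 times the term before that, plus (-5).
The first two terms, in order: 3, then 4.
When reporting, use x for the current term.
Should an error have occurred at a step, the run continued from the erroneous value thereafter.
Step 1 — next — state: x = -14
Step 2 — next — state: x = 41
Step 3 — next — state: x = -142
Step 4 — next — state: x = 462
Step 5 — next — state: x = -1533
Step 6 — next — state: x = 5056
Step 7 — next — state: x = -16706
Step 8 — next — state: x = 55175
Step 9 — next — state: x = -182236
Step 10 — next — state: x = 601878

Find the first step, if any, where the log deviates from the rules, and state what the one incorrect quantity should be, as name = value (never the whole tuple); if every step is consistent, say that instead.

step 8, x = 55169

Recomputing the run from the initial state:
step 1: x = -14
step 2: x = 41
step 3: x = -142
step 4: x = 462
step 5: x = -1533
step 6: x = 5056
step 7: x = -16706
step 8: x = 55169
step 9: x = -182218
step 10: x = 601818
The first disagreement with the log is at step 8, where the value should be x = 55169.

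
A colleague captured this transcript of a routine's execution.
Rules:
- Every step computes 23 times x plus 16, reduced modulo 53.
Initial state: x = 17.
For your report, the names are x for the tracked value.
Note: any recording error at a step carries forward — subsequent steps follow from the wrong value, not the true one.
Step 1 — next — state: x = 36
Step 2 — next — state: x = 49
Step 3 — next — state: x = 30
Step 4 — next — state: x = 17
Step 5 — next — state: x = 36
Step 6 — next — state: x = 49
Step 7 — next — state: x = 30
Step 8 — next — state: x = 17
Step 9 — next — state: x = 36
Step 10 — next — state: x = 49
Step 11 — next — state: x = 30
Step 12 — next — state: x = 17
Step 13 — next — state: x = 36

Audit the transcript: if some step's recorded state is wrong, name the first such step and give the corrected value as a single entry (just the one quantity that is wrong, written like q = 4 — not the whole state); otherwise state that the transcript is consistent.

no error

step 1: x = (23*17 + 16) mod 53 = 36 -> same as recorded
step 2: x = (23*36 + 16) mod 53 = 49 -> exactly as logged
step 3: x = (23*49 + 16) mod 53 = 30 -> exactly as logged
step 4: x = (23*30 + 16) mod 53 = 17 -> matches
step 5: x = (23*17 + 16) mod 53 = 36 -> in agreement
step 6: x = (23*36 + 16) mod 53 = 49 -> in agreement
step 7: x = (23*49 + 16) mod 53 = 30 -> verified
step 8: x = (23*30 + 16) mod 53 = 17 -> consistent with the transcript
step 9: x = (23*17 + 16) mod 53 = 36 -> no discrepancy
step 10: x = (23*36 + 16) mod 53 = 49 -> confirmed correct
step 11: x = (23*49 + 16) mod 53 = 30 -> verified
step 12: x = (23*30 + 16) mod 53 = 17 -> same as recorded
step 13: x = (23*17 + 16) mod 53 = 36 -> checks out
Each recorded entry agrees with the recomputation.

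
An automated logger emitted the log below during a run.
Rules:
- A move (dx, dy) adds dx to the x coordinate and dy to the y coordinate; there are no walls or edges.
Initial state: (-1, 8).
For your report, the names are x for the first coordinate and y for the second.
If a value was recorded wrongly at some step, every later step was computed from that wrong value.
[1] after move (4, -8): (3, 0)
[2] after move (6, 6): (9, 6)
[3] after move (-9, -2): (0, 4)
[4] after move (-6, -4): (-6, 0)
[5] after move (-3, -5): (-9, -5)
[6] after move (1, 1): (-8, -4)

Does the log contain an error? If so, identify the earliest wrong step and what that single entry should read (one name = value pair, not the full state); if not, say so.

no error

Step 1: x = -1 + (4) = 3, y = 8 + (-8) = 0 — checks out.
Step 2: x = 3 + (6) = 9, y = 0 + (6) = 6 — in agreement.
Step 3: x = 9 + (-9) = 0, y = 6 + (-2) = 4 — consistent with the log.
Step 4: x = 0 + (-6) = -6, y = 4 + (-4) = 0 — exactly as logged.
Step 5: x = -6 + (-3) = -9, y = 0 + (-5) = -5 — same as recorded.
Step 6: x = -9 + (1) = -8, y = -5 + (1) = -4 — matches.
Nothing is out of place; the run is error-free.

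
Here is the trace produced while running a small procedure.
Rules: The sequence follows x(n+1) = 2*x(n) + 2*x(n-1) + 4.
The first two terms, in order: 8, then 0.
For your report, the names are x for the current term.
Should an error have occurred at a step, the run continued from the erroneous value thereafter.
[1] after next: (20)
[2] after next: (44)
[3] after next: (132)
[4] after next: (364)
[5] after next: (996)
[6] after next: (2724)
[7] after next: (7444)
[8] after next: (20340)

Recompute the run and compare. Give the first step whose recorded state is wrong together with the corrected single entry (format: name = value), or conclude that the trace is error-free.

Recomputing the run from the initial state:
step 1: x = 20
step 2: x = 44
step 3: x = 132
step 4: x = 356
step 5: x = 980
step 6: x = 2676
step 7: x = 7316
step 8: x = 19988
The first disagreement with the trace is at step 4, where the value should be x = 356.

step 4, x = 356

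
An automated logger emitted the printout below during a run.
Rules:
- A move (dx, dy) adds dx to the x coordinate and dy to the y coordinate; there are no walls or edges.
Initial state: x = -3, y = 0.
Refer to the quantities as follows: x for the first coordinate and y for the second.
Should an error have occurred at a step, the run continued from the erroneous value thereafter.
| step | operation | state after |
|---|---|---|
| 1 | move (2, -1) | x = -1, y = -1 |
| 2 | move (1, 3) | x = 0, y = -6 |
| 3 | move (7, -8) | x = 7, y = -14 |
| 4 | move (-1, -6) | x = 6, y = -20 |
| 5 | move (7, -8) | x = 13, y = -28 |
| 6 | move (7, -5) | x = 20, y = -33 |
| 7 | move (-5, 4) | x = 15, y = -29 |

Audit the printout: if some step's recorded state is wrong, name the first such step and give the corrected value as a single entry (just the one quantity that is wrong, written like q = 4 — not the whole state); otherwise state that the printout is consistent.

step 1: x = -3 + (2) = -1, y = 0 + (-1) = -1 -> exactly as logged
step 2: x = -1 + (1) = 0, y = -1 + (3) = 2 -> not what was recorded
Step 2 is the first one off; corrected, y = 2.

step 2, y = 2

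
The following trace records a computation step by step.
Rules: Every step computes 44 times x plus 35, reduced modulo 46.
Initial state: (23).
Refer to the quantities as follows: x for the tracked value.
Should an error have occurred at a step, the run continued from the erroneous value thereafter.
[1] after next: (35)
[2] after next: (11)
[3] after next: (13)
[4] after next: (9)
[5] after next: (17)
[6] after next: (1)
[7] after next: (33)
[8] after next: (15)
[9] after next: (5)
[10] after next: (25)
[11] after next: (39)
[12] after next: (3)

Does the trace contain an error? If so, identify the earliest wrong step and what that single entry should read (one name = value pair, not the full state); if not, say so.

Step 1: x = (44*23 + 35) mod 46 = 35 — confirmed correct.
Step 2: x = (44*35 + 35) mod 46 = 11 — matches.
Step 3: x = (44*11 + 35) mod 46 = 13 — verified.
Step 4: x = (44*13 + 35) mod 46 = 9 — same as recorded.
Step 5: x = (44*9 + 35) mod 46 = 17 — consistent with the trace.
Step 6: x = (44*17 + 35) mod 46 = 1 — same as recorded.
Step 7: x = (44*1 + 35) mod 46 = 33 — consistent with the trace.
Step 8: x = (44*33 + 35) mod 46 = 15 — agrees with the trace.
Step 9: x = (44*15 + 35) mod 46 = 5 — exactly as logged.
Step 10: x = (44*5 + 35) mod 46 = 25 — agrees with the trace.
Step 11: x = (44*25 + 35) mod 46 = 31 — not what was recorded.
First deviation found at step 11; the corrected entry is x = 31.

step 11, x = 31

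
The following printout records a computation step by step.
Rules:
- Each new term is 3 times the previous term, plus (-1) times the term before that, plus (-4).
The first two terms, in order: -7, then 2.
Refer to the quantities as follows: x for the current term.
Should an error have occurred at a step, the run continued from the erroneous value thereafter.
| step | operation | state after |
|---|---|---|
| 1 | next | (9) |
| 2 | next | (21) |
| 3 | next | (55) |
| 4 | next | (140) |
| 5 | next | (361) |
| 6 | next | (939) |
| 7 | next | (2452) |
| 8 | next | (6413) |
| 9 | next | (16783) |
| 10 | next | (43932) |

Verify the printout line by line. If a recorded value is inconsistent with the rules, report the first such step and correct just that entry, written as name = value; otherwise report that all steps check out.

step 1: x = 3*(2) + (-1)*(-7) + (-4) = 9 -> exactly as logged
step 2: x = 3*(9) + (-1)*(2) + (-4) = 21 -> verified
step 3: x = 3*(21) + (-1)*(9) + (-4) = 50 -> the entry is off here
That makes step 3 the first incorrect line — x = 50 is what it should show.

step 3, x = 50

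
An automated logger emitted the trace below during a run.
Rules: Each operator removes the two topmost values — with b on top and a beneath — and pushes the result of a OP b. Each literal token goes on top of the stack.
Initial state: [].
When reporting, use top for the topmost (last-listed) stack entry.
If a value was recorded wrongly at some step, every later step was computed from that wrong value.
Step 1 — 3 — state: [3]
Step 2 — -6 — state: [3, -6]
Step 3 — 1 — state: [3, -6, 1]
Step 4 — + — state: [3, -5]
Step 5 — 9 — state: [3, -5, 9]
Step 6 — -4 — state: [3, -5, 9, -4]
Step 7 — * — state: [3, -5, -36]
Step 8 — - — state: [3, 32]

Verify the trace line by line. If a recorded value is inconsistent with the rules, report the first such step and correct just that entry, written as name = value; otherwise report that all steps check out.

Recomputing the run from the initial state:
step 1: [3]
step 2: [3, -6]
step 3: [3, -6, 1]
step 4: [3, -5]
step 5: [3, -5, 9]
step 6: [3, -5, 9, -4]
step 7: [3, -5, -36]
step 8: [3, 31]
The first disagreement with the trace is at step 8, where the value should be top = 31.

step 8, top = 31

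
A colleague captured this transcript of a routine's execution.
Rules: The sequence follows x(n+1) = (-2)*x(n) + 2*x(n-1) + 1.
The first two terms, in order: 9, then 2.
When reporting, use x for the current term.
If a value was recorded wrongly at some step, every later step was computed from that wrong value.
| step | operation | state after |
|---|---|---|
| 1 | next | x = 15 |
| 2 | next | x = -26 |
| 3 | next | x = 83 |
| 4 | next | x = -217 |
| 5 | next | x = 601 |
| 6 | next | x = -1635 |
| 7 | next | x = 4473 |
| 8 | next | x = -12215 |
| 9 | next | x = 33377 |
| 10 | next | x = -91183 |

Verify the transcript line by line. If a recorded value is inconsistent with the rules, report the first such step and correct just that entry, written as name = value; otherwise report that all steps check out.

step 2, x = -25

step 1: x = -2*(2) + (2)*(9) + (1) = 15 -> same as recorded
step 2: x = -2*(15) + (2)*(2) + (1) = -25 -> the recorded entry deviates here
That makes step 2 the first incorrect line — x = -25 is what it should show.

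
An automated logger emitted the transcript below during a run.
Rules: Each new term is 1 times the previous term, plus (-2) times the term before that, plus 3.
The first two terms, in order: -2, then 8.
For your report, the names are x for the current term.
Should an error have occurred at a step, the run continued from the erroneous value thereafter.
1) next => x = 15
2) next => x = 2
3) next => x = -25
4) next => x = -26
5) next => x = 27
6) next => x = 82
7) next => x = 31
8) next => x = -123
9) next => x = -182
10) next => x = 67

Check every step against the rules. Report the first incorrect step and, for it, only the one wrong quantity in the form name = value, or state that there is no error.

step 8, x = -130

1. x = 1*(8) + (-2)*(-2) + (3) = 15 (in agreement)
2. x = 1*(15) + (-2)*(8) + (3) = 2 (in agreement)
3. x = 1*(2) + (-2)*(15) + (3) = -25 (in agreement)
4. x = 1*(-25) + (-2)*(2) + (3) = -26 (agrees with the transcript)
5. x = 1*(-26) + (-2)*(-25) + (3) = 27 (confirmed correct)
6. x = 1*(27) + (-2)*(-26) + (3) = 82 (matches)
7. x = 1*(82) + (-2)*(27) + (3) = 31 (exactly as logged)
8. x = 1*(31) + (-2)*(82) + (3) = -130 (this is not what the transcript shows)
Conclusion: step 8 carries the first error; the entry should be x = -130.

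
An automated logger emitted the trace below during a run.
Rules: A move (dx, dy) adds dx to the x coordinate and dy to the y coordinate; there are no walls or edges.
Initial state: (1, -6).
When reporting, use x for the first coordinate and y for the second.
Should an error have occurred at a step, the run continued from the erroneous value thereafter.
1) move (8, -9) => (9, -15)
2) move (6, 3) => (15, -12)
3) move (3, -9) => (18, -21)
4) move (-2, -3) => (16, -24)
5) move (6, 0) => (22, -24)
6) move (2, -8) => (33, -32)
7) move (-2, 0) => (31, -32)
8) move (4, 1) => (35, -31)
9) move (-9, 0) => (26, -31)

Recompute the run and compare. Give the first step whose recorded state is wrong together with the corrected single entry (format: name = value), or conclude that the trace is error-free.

step 6, x = 24

Recomputing the run from the initial state:
step 1: x = 9, y = -15
step 2: x = 15, y = -12
step 3: x = 18, y = -21
step 4: x = 16, y = -24
step 5: x = 22, y = -24
step 6: x = 24, y = -32
step 7: x = 22, y = -32
step 8: x = 26, y = -31
step 9: x = 17, y = -31
The first disagreement with the trace is at step 6, where the value should be x = 24.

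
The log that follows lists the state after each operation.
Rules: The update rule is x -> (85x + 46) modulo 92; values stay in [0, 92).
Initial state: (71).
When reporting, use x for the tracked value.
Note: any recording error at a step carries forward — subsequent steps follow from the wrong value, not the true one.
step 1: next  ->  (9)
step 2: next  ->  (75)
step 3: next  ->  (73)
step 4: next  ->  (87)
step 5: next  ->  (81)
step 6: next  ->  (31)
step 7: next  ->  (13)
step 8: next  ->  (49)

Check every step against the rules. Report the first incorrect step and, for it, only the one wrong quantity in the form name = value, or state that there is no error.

step 1: x = (85*71 + 46) mod 92 = 9 -> consistent with the log
step 2: x = (85*9 + 46) mod 92 = 75 -> agrees with the log
step 3: x = (85*75 + 46) mod 92 = 73 -> consistent with the log
step 4: x = (85*73 + 46) mod 92 = 87 -> exactly as logged
step 5: x = (85*87 + 46) mod 92 = 81 -> confirmed correct
step 6: x = (85*81 + 46) mod 92 = 31 -> verified
step 7: x = (85*31 + 46) mod 92 = 13 -> verified
step 8: x = (85*13 + 46) mod 92 = 47 -> the entry is off here
That makes step 8 the first incorrect line — x = 47 is what it should show.

step 8, x = 47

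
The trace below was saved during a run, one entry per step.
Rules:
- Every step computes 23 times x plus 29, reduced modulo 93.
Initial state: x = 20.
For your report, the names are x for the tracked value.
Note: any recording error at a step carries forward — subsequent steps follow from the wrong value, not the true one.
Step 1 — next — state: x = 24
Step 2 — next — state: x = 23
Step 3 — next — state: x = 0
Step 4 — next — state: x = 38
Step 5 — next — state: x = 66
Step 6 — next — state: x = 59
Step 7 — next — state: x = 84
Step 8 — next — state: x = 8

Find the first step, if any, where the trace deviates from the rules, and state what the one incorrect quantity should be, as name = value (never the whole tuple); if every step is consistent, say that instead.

Recomputing the run from the initial state:
step 1: x = 24
step 2: x = 23
step 3: x = 0
step 4: x = 29
step 5: x = 45
step 6: x = 41
step 7: x = 42
step 8: x = 65
The first disagreement with the trace is at step 4, where the value should be x = 29.

step 4, x = 29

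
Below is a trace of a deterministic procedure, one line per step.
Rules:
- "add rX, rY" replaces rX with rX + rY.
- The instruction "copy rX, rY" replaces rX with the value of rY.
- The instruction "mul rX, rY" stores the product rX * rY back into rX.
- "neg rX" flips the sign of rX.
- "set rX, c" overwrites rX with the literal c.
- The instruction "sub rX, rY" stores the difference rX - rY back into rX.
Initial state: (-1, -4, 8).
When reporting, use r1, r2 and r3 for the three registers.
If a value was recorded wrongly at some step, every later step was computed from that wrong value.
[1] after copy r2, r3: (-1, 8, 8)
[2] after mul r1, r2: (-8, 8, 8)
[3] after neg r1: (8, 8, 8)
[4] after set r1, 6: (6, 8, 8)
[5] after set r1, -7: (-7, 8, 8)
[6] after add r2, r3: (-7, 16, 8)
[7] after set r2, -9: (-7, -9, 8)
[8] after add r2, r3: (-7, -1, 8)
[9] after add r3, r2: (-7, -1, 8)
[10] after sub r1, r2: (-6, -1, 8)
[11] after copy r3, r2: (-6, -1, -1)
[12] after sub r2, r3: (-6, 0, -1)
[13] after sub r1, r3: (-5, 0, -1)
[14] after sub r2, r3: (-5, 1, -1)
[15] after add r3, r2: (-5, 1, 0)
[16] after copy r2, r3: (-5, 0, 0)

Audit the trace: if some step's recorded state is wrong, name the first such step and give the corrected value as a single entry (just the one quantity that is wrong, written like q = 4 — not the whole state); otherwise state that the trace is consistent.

step 9, r3 = 7

Step 1: r2 = 8 — matches.
Step 2: r1 = -1 * 8 = -8 — matches.
Step 3: r1 = -(-8) = 8 — in agreement.
Step 4: r1 = 6 — confirmed correct.
Step 5: r1 = -7 — agrees with the trace.
Step 6: r2 = 8 + 8 = 16 — exactly as logged.
Step 7: r2 = -9 — in agreement.
Step 8: r2 = -9 + 8 = -1 — consistent with the trace.
Step 9: r3 = 8 + -1 = 7 — first mismatch against the trace.
First incorrect step: 9; the correct value is r3 = 7.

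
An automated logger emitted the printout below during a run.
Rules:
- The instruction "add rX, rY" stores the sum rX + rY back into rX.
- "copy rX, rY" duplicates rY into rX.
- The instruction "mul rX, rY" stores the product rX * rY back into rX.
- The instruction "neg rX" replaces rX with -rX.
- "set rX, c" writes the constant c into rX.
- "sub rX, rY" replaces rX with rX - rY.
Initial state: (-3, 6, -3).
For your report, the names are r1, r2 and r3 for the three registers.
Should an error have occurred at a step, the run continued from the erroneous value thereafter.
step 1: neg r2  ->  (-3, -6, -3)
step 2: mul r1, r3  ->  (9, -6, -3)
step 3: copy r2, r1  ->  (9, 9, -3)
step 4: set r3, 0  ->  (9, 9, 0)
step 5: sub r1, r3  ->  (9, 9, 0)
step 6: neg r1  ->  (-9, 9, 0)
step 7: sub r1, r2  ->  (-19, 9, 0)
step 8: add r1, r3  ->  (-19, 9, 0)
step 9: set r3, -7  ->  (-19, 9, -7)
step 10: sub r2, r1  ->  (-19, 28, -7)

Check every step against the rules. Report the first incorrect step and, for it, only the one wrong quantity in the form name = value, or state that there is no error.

step 1: r2 = -(6) = -6 -> in agreement
step 2: r1 = -3 * -3 = 9 -> confirmed correct
step 3: r2 = 9 -> in agreement
step 4: r3 = 0 -> verified
step 5: r1 = 9 - 0 = 9 -> matches
step 6: r1 = -(9) = -9 -> exactly as logged
step 7: r1 = -9 - 9 = -18 -> a discrepancy with the printout
Step 7 is the first one off; corrected, r1 = -18.

step 7, r1 = -18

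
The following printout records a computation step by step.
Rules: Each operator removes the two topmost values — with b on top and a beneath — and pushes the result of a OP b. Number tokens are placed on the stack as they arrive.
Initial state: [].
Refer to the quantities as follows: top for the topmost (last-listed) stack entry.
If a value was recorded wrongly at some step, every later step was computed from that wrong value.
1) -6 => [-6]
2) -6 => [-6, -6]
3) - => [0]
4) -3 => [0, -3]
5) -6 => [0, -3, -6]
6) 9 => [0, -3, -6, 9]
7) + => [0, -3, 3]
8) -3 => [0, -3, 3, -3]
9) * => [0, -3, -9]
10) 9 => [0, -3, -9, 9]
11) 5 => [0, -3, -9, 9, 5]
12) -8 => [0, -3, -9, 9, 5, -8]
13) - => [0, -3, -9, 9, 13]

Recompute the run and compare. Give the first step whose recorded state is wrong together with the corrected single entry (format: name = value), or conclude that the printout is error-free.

Recomputing the run from the initial state:
step 1: [-6]
step 2: [-6, -6]
step 3: [0]
step 4: [0, -3]
step 5: [0, -3, -6]
step 6: [0, -3, -6, 9]
step 7: [0, -3, 3]
step 8: [0, -3, 3, -3]
step 9: [0, -3, -9]
step 10: [0, -3, -9, 9]
step 11: [0, -3, -9, 9, 5]
step 12: [0, -3, -9, 9, 5, -8]
step 13: [0, -3, -9, 9, 13]
This matches the printout at every step.

no error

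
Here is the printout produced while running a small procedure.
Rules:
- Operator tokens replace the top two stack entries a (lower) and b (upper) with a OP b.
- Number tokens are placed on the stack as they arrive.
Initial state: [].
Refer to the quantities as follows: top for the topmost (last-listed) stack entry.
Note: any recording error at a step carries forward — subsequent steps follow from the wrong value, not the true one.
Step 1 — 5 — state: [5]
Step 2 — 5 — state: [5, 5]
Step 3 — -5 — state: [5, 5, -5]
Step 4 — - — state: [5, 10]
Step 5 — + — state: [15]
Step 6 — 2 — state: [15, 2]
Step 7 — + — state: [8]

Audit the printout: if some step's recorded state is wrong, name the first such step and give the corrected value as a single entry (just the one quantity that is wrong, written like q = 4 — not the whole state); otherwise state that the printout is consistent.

Recomputing the run from the initial state:
step 1: [5]
step 2: [5, 5]
step 3: [5, 5, -5]
step 4: [5, 10]
step 5: [15]
step 6: [15, 2]
step 7: [17]
The first disagreement with the printout is at step 7, where the value should be top = 17.

step 7, top = 17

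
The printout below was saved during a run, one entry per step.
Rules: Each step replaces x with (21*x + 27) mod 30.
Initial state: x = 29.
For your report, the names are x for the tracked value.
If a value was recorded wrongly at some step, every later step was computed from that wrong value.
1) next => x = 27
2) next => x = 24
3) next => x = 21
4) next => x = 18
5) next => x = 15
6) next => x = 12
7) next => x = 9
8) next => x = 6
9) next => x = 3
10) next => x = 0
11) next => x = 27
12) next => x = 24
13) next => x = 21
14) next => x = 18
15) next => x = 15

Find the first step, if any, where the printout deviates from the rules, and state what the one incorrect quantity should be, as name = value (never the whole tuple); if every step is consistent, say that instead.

step 1, x = 6

Step 1: x = (21*29 + 27) mod 30 = 6 — the entry is off here.
First deviation found at step 1; the corrected entry is x = 6.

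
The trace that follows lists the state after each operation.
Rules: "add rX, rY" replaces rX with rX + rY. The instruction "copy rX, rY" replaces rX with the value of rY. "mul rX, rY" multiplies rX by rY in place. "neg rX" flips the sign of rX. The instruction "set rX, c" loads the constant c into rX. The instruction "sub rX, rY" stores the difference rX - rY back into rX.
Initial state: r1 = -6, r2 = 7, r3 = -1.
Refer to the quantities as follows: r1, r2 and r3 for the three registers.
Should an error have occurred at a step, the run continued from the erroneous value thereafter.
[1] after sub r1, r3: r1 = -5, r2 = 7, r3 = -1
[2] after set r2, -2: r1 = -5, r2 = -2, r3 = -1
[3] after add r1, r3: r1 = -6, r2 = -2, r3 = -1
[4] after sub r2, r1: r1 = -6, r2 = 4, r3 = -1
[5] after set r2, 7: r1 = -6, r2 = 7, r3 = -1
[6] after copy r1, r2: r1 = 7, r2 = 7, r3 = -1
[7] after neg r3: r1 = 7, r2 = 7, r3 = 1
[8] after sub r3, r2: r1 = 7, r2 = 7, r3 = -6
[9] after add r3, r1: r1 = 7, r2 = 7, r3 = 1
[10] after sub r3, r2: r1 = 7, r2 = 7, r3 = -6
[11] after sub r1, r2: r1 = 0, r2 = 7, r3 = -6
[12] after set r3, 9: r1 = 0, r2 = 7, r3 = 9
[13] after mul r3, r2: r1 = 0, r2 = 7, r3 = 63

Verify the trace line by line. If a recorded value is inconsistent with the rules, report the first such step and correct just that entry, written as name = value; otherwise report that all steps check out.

no error

step 1: r1 = -6 - -1 = -5 -> exactly as logged
step 2: r2 = -2 -> same as recorded
step 3: r1 = -5 + -1 = -6 -> no discrepancy
step 4: r2 = -2 - -6 = 4 -> matches
step 5: r2 = 7 -> same as recorded
step 6: r1 = 7 -> exactly as logged
step 7: r3 = -(-1) = 1 -> verified
step 8: r3 = 1 - 7 = -6 -> verified
step 9: r3 = -6 + 7 = 1 -> in agreement
step 10: r3 = 1 - 7 = -6 -> same as recorded
step 11: r1 = 7 - 7 = 0 -> exactly as logged
step 12: r3 = 9 -> consistent with the trace
step 13: r3 = 9 * 7 = 63 -> agrees with the trace
All entries verified; no error found.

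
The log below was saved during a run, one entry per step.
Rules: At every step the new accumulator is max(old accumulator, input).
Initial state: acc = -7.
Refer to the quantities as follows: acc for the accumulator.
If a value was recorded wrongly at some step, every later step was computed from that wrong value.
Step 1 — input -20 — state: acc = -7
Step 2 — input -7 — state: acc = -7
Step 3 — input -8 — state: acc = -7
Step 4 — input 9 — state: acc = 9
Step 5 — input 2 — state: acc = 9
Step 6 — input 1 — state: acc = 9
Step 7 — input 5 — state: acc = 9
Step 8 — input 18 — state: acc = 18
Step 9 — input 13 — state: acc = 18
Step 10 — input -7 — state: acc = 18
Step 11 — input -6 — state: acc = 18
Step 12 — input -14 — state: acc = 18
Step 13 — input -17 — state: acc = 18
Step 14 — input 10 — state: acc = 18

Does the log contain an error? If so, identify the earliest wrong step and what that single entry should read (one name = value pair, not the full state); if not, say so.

no error

step 1: acc = max(-7, -20) = -7 -> in agreement
step 2: acc = max(-7, -7) = -7 -> same as recorded
step 3: acc = max(-7, -8) = -7 -> consistent with the log
step 4: acc = max(-7, 9) = 9 -> in agreement
step 5: acc = max(9, 2) = 9 -> in agreement
step 6: acc = max(9, 1) = 9 -> agrees with the log
step 7: acc = max(9, 5) = 9 -> confirmed correct
step 8: acc = max(9, 18) = 18 -> checks out
step 9: acc = max(18, 13) = 18 -> checks out
step 10: acc = max(18, -7) = 18 -> no discrepancy
step 11: acc = max(18, -6) = 18 -> checks out
step 12: acc = max(18, -14) = 18 -> checks out
step 13: acc = max(18, -17) = 18 -> no discrepancy
step 14: acc = max(18, 10) = 18 -> agrees with the log
All steps check out; nothing to correct.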